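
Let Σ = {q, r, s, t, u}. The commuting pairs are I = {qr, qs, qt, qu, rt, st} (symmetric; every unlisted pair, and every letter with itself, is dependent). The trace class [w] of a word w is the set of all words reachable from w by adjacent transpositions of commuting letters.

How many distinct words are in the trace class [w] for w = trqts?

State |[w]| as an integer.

drop 0:t onto floor
drop 1:r onto floor
drop 2:q onto floor
drop 3:t onto {0:t}
drop 4:s onto {1:r}
ground layer = {0:t, 1:r, 2:q}
drop-orders for the pieces not yet dropped (sum over which currently-grounded one goes next):
  1 to go: {2} 1  {3} 1  {4} 1
  2 to go: {0,3} 1  {1,4} 1  {2,3} 2  {2,4} 2  {3,4} 2
  3 to go: {0,2,3} 3  {0,3,4} 3  {1,2,4} 3  {1,3,4} 3  {2,3,4} 6
  if 0:t drops first: 12 orders
  if 1:r drops first: 12 orders
  if 2:q drops first: 6 orders
heap linearizations: 30

30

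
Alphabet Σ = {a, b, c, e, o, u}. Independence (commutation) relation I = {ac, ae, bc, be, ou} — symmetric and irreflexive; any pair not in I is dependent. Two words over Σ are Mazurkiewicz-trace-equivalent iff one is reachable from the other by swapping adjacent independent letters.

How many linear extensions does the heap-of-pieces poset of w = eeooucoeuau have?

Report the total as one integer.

0(e) covers ∅
1(e) covers 0:e
2(o) covers 1:e
3(o) covers 2:o
4(u) covers 1:e
5(c) covers 3:o, 4:u
6(o) covers 5:c
7(e) covers 6:o
8(u) covers 7:e
9(a) covers 8:u
10(u) covers 9:a
floor of heap: 0:e
completions by unplaced set U, small U first (add the entries for U minus each lowest piece of U):
  |U|=1: {10}:1
  |U|=2: {9,10}:1
  |U|=3: {8,9,10}:1
  |U|=4: {7,8,9,10}:1
  |U|=5: {6,7,8,9,10}:1
  |U|=6: {5,6,7,8,9,10}:1
  |U|=7: {3,5,6,7,8,9,10}:1  {4,5,6,7,8,9,10}:1
  |U|=8: {2,3,5,6,7,8,9,10}:1  {3,4,5,6,7,8,9,10}:2
  |U|=9: {2,3,4,5,6,7,8,9,10}:3
  start at 0(e): 3

3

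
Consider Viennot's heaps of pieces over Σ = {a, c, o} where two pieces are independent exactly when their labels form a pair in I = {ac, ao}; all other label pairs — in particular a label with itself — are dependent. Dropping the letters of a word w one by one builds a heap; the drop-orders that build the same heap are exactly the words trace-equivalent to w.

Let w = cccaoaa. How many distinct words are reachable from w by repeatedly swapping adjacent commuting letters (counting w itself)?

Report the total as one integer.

35

piece 0:c — minimal
piece 1:c rests on {0:c}
piece 2:c rests on {1:c}
piece 3:a — minimal
piece 4:o rests on {2:c}
piece 5:a rests on {3:a}
piece 6:a rests on {5:a}
minimal pieces: {0:c, 3:a}
ways to finish when only these pieces remain (= sum over removing one remaining piece with nothing left below it):
  1 left: {4}→1  {6}→1
  2 left: {2,4}→1  {4,6}→2  {5,6}→1
  3 left: {1,2,4}→1  {2,4,6}→3  {3,5,6}→1  {4,5,6}→3
  4 left: {0,1,2,4}→1  {1,2,4,6}→4  {2,4,5,6}→6  {3,4,5,6}→4
  5 left: {0,1,2,4,6}→5  {1,2,4,5,6}→10  {2,3,4,5,6}→10
  placing 0:c first → 20 extensions
  placing 3:a first → 15 extensions
total linear extensions = 35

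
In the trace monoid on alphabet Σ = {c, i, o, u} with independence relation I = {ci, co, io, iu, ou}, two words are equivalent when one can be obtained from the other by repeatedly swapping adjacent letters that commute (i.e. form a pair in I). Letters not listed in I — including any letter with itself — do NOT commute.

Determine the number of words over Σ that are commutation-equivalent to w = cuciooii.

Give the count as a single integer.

piece 0:c — minimal
piece 1:u rests on {0:c}
piece 2:c rests on {1:u}
piece 3:i — minimal
piece 4:o — minimal
piece 5:o rests on {4:o}
piece 6:i rests on {3:i}
piece 7:i rests on {6:i}
minimal pieces: {0:c, 3:i, 4:o}
ways to finish when only these pieces remain (= sum over removing one remaining piece with nothing left below it):
  1 left: {2}→1  {5}→1  {7}→1
  2 left: {1,2}→1  {2,5}→2  {2,7}→2  {4,5}→1  {5,7}→2  {6,7}→1
  3 left: {0,1,2}→1  {1,2,5}→3  {1,2,7}→3  {2,4,5}→3  {2,5,7}→6  {2,6,7}→3  {3,6,7}→1  {4,5,7}→3  {5,6,7}→3
  4 left: {0,1,2,5}→4  {0,1,2,7}→4  {1,2,4,5}→6  {1,2,5,7}→12  {1,2,6,7}→6  {2,3,6,7}→4  {2,4,5,7}→12  {2,5,6,7}→12  {3,5,6,7}→4  {4,5,6,7}→6
  5 left: {0,1,2,4,5}→10  {0,1,2,5,7}→20  {0,1,2,6,7}→10  {1,2,3,6,7}→10  {1,2,4,5,7}→30  {1,2,5,6,7}→30  {2,3,5,6,7}→20  {2,4,5,6,7}→30  {3,4,5,6,7}→10
  6 left: {0,1,2,3,6,7}→20  {0,1,2,4,5,7}→60  {0,1,2,5,6,7}→60  {1,2,3,5,6,7}→60  {1,2,4,5,6,7}→90  {2,3,4,5,6,7}→60
  placing 0:c first → 210 extensions
  placing 3:i first → 210 extensions
  placing 4:o first → 140 extensions
total linear extensions = 560

560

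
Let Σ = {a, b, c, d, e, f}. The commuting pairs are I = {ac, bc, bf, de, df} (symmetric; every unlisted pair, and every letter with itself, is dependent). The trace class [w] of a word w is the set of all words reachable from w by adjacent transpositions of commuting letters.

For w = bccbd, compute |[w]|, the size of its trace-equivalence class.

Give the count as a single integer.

6

drop 0:b onto floor
drop 1:c onto floor
drop 2:c onto {1:c}
drop 3:b onto {0:b}
drop 4:d onto {2:c, 3:b}
ground layer = {0:b, 1:c}
drop-orders for the pieces not yet dropped (sum over which currently-grounded one goes next):
  1 to go: {4} 1
  2 to go: {2,4} 1  {3,4} 1
  3 to go: {0,3,4} 1  {1,2,4} 1  {2,3,4} 2
  if 0:b drops first: 3 orders
  if 1:c drops first: 3 orders
heap linearizations: 6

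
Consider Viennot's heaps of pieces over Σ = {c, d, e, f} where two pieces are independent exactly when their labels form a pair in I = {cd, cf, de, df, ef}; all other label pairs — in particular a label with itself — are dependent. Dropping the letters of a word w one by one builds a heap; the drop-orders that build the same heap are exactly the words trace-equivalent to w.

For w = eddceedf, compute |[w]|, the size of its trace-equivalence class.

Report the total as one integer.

drop 0:e onto floor
drop 1:d onto floor
drop 2:d onto {1:d}
drop 3:c onto {0:e}
drop 4:e onto {3:c}
drop 5:e onto {4:e}
drop 6:d onto {2:d}
drop 7:f onto floor
ground layer = {0:e, 1:d, 7:f}
drop-orders for the pieces not yet dropped (sum over which currently-grounded one goes next):
  1 to go: {5} 1  {6} 1  {7} 1
  2 to go: {2,6} 1  {4,5} 1  {5,6} 2  {5,7} 2  {6,7} 2
  3 to go: {1,2,6} 1  {2,5,6} 3  {2,6,7} 3  {3,4,5} 1  {4,5,6} 3  {4,5,7} 3  {5,6,7} 6
  4 to go: {0,3,4,5} 1  {1,2,5,6} 4  {1,2,6,7} 4  {2,4,5,6} 6  {2,5,6,7} 12  {3,4,5,6} 4  {3,4,5,7} 4  {4,5,6,7} 12
  5 to go: {0,3,4,5,6} 5  {0,3,4,5,7} 5  {1,2,4,5,6} 10  {1,2,5,6,7} 20  {2,3,4,5,6} 10  {2,4,5,6,7} 30  {3,4,5,6,7} 20
  6 to go: {0,2,3,4,5,6} 15  {0,3,4,5,6,7} 30  {1,2,3,4,5,6} 20  {1,2,4,5,6,7} 60  {2,3,4,5,6,7} 60
  if 0:e drops first: 140 orders
  if 1:d drops first: 105 orders
  if 7:f drops first: 35 orders
heap linearizations: 280

280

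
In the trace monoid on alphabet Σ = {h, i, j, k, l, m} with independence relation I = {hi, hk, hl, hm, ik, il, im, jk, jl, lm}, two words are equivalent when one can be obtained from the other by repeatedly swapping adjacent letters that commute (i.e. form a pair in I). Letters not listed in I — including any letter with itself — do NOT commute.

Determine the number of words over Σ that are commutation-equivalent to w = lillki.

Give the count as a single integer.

15

0(l) covers ∅
1(i) covers ∅
2(l) covers 0:l
3(l) covers 2:l
4(k) covers 3:l
5(i) covers 1:i
floor of heap: 0:l, 1:i
completions by unplaced set U, small U first (add the entries for U minus each lowest piece of U):
  |U|=1: {4}:1  {5}:1
  |U|=2: {1,5}:1  {3,4}:1  {4,5}:2
  |U|=3: {1,4,5}:3  {2,3,4}:1  {3,4,5}:3
  |U|=4: {0,2,3,4}:1  {1,3,4,5}:6  {2,3,4,5}:4
  start at 0(l): 10
  start at 1(i): 5
sum over floor = 15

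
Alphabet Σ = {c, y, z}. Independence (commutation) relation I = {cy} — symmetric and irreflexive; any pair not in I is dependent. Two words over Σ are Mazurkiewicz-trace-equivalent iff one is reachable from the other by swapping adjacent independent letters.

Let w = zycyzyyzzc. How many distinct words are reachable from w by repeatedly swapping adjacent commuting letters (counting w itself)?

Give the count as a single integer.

#0=z has no predecessor
#1=y depends on [0:z]
#2=c depends on [0:z]
#3=y depends on [1:y]
#4=z depends on [2:c, 3:y]
#5=y depends on [4:z]
#6=y depends on [5:y]
#7=z depends on [6:y]
#8=z depends on [7:z]
#9=c depends on [8:z]
sources: [0:z]
N(rest) = Σ N(rest − s) over sources s of rest; N(one piece) = 1:
  size 1 → [9]=1
  size 2 → [8,9]=1
  size 3 → [7,8,9]=1
  size 4 → [6,7,8,9]=1
  size 5 → [5,6,7,8,9]=1
  size 6 → [4,5,6,7,8,9]=1
  size 7 → [2,4,5,6,7,8,9]=1  [3,4,5,6,7,8,9]=1
  size 8 → [1,3,4,5,6,7,8,9]=1  [2,3,4,5,6,7,8,9]=2
  first=0(z) contributes 3

3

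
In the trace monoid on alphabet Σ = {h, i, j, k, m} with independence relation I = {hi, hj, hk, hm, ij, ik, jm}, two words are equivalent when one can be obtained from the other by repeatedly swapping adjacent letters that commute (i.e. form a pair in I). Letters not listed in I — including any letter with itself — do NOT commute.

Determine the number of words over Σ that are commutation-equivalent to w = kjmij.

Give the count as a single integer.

6

0(k) covers ∅
1(j) covers 0:k
2(m) covers 0:k
3(i) covers 2:m
4(j) covers 1:j
floor of heap: 0:k
completions by unplaced set U, small U first (add the entries for U minus each lowest piece of U):
  |U|=1: {3}:1  {4}:1
  |U|=2: {1,4}:1  {2,3}:1  {3,4}:2
  |U|=3: {1,3,4}:3  {2,3,4}:3
  start at 0(k): 6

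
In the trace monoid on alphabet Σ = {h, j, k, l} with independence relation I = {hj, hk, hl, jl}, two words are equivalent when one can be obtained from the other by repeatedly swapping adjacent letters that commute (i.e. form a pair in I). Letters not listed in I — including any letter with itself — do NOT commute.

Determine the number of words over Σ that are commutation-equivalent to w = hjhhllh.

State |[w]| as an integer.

105

#0=h has no predecessor
#1=j has no predecessor
#2=h depends on [0:h]
#3=h depends on [2:h]
#4=l has no predecessor
#5=l depends on [4:l]
#6=h depends on [3:h]
sources: [0:h, 1:j, 4:l]
N(rest) = Σ N(rest − s) over sources s of rest; N(one piece) = 1:
  size 1 → [1]=1  [5]=1  [6]=1
  size 2 → [1,5]=2  [1,6]=2  [3,6]=1  [4,5]=1  [5,6]=2
  size 3 → [1,3,6]=3  [1,4,5]=3  [1,5,6]=6  [2,3,6]=1  [3,5,6]=3  [4,5,6]=3
  size 4 → [0,2,3,6]=1  [1,2,3,6]=4  [1,3,5,6]=12  [1,4,5,6]=12  [2,3,5,6]=4  [3,4,5,6]=6
  size 5 → [0,1,2,3,6]=5  [0,2,3,5,6]=5  [1,2,3,5,6]=20  [1,3,4,5,6]=30  [2,3,4,5,6]=10
  first=0(h) contributes 60
  first=1(j) contributes 15
  first=4(l) contributes 30
|[w]| = 105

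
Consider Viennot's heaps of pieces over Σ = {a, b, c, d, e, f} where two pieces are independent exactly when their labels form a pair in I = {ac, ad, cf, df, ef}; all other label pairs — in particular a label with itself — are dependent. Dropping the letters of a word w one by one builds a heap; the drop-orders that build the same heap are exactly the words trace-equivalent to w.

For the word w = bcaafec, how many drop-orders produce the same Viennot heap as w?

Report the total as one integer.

10

0(b) covers ∅
1(c) covers 0:b
2(a) covers 0:b
3(a) covers 2:a
4(f) covers 3:a
5(e) covers 1:c, 3:a
6(c) covers 5:e
floor of heap: 0:b
completions by unplaced set U, small U first (add the entries for U minus each lowest piece of U):
  |U|=1: {4}:1  {6}:1
  |U|=2: {4,6}:2  {5,6}:1
  |U|=3: {1,5,6}:1  {4,5,6}:3
  |U|=4: {1,4,5,6}:4  {3,4,5,6}:3
  |U|=5: {1,3,4,5,6}:7  {2,3,4,5,6}:3
  start at 0(b): 10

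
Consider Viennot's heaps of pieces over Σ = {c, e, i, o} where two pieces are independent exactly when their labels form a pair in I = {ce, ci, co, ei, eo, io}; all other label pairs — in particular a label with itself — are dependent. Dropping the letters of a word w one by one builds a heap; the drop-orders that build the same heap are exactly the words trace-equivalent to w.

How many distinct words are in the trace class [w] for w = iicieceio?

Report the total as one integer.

piece 0:i — minimal
piece 1:i rests on {0:i}
piece 2:c — minimal
piece 3:i rests on {1:i}
piece 4:e — minimal
piece 5:c rests on {2:c}
piece 6:e rests on {4:e}
piece 7:i rests on {3:i}
piece 8:o — minimal
minimal pieces: {0:i, 2:c, 4:e, 8:o}
ways to finish when only these pieces remain (= sum over removing one remaining piece with nothing left below it):
  1 left: {5}→1  {6}→1  {7}→1  {8}→1
  2 left: {2,5}→1  {3,7}→1  {4,6}→1  {5,6}→2  {5,7}→2  {5,8}→2  {6,7}→2  {6,8}→2  {7,8}→2
  3 left: {1,3,7}→1  {2,5,6}→3  {2,5,7}→3  {2,5,8}→3  {3,5,7}→3  {3,6,7}→3  {3,7,8}→3  {4,5,6}→3  {4,6,7}→3  {4,6,8}→3  {5,6,7}→6  {5,6,8}→6  {5,7,8}→6  {6,7,8}→6
  4 left: {0,1,3,7}→1  {1,3,5,7}→4  {1,3,6,7}→4  {1,3,7,8}→4  {2,3,5,7}→6  {2,4,5,6}→6  {2,5,6,7}→12  {2,5,6,8}→12  {2,5,7,8}→12  {3,4,6,7}→6  {3,5,6,7}→12  {3,5,7,8}→12  {3,6,7,8}→12  {4,5,6,7}→12  {4,5,6,8}→12  {4,6,7,8}→12  {5,6,7,8}→24
  5 left: {0,1,3,5,7}→5  {0,1,3,6,7}→5  {0,1,3,7,8}→5  {1,2,3,5,7}→10  {1,3,4,6,7}→10  {1,3,5,6,7}→20  {1,3,5,7,8}→20  {1,3,6,7,8}→20  {2,3,5,6,7}→30  {2,3,5,7,8}→30  {2,4,5,6,7}→30  {2,4,5,6,8}→30  {2,5,6,7,8}→60  {3,4,5,6,7}→30  {3,4,6,7,8}→30  {3,5,6,7,8}→60  {4,5,6,7,8}→60
  6 left: {0,1,2,3,5,7}→15  {0,1,3,4,6,7}→15  {0,1,3,5,6,7}→30  {0,1,3,5,7,8}→30  {0,1,3,6,7,8}→30  {1,2,3,5,6,7}→60  {1,2,3,5,7,8}→60  {1,3,4,5,6,7}→60  {1,3,4,6,7,8}→60  {1,3,5,6,7,8}→120  {2,3,4,5,6,7}→90  {2,3,5,6,7,8}→180  {2,4,5,6,7,8}→180  {3,4,5,6,7,8}→180
  7 left: {0,1,2,3,5,6,7}→105  {0,1,2,3,5,7,8}→105  {0,1,3,4,5,6,7}→105  {0,1,3,4,6,7,8}→105  {0,1,3,5,6,7,8}→210  {1,2,3,4,5,6,7}→210  {1,2,3,5,6,7,8}→420  {1,3,4,5,6,7,8}→420  {2,3,4,5,6,7,8}→630
  placing 0:i first → 1680 extensions
  placing 2:c first → 840 extensions
  placing 4:e first → 840 extensions
  placing 8:o first → 420 extensions
total linear extensions = 3780

3780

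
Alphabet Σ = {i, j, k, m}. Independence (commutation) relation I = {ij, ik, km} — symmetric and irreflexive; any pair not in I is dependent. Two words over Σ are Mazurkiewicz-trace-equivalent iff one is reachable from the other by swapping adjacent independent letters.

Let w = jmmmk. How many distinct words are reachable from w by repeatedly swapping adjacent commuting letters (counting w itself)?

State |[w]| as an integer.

4

drop 0:j onto floor
drop 1:m onto {0:j}
drop 2:m onto {1:m}
drop 3:m onto {2:m}
drop 4:k onto {0:j}
ground layer = {0:j}
drop-orders for the pieces not yet dropped (sum over which currently-grounded one goes next):
  1 to go: {3} 1  {4} 1
  2 to go: {2,3} 1  {3,4} 2
  3 to go: {1,2,3} 1  {2,3,4} 3
  if 0:j drops first: 4 orders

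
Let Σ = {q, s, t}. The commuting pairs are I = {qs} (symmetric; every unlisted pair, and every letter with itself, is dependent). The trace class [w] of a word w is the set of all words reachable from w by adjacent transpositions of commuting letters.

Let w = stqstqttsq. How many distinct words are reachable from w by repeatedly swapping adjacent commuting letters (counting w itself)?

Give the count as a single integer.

drop 0:s onto floor
drop 1:t onto {0:s}
drop 2:q onto {1:t}
drop 3:s onto {1:t}
drop 4:t onto {2:q, 3:s}
drop 5:q onto {4:t}
drop 6:t onto {5:q}
drop 7:t onto {6:t}
drop 8:s onto {7:t}
drop 9:q onto {7:t}
ground layer = {0:s}
drop-orders for the pieces not yet dropped (sum over which currently-grounded one goes next):
  1 to go: {8} 1  {9} 1
  2 to go: {8,9} 2
  3 to go: {7,8,9} 2
  4 to go: {6,7,8,9} 2
  5 to go: {5,6,7,8,9} 2
  6 to go: {4,5,6,7,8,9} 2
  7 to go: {2,4,5,6,7,8,9} 2  {3,4,5,6,7,8,9} 2
  8 to go: {2,3,4,5,6,7,8,9} 4
  if 0:s drops first: 4 orders

4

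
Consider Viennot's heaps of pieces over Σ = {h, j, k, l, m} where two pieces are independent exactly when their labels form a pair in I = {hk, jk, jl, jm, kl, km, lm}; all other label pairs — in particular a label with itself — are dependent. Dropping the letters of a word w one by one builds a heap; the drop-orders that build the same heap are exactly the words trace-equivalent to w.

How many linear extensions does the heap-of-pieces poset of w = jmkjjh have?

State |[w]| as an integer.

#0=j has no predecessor
#1=m has no predecessor
#2=k has no predecessor
#3=j depends on [0:j]
#4=j depends on [3:j]
#5=h depends on [1:m, 4:j]
sources: [0:j, 1:m, 2:k]
N(rest) = Σ N(rest − s) over sources s of rest; N(one piece) = 1:
  size 1 → [2]=1  [5]=1
  size 2 → [1,5]=1  [2,5]=2  [4,5]=1
  size 3 → [1,2,5]=3  [1,4,5]=2  [2,4,5]=3  [3,4,5]=1
  size 4 → [0,3,4,5]=1  [1,2,4,5]=8  [1,3,4,5]=3  [2,3,4,5]=4
  first=0(j) contributes 15
  first=1(m) contributes 5
  first=2(k) contributes 4
|[w]| = 24

24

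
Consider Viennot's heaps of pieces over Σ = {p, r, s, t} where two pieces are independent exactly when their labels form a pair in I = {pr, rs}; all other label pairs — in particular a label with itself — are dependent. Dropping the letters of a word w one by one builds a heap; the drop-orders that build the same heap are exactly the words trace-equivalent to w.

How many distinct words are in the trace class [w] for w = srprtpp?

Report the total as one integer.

0(s) covers ∅
1(r) covers ∅
2(p) covers 0:s
3(r) covers 1:r
4(t) covers 2:p, 3:r
5(p) covers 4:t
6(p) covers 5:p
floor of heap: 0:s, 1:r
completions by unplaced set U, small U first (add the entries for U minus each lowest piece of U):
  |U|=1: {6}:1
  |U|=2: {5,6}:1
  |U|=3: {4,5,6}:1
  |U|=4: {2,4,5,6}:1  {3,4,5,6}:1
  |U|=5: {0,2,4,5,6}:1  {1,3,4,5,6}:1  {2,3,4,5,6}:2
  start at 0(s): 3
  start at 1(r): 3
sum over floor = 6

6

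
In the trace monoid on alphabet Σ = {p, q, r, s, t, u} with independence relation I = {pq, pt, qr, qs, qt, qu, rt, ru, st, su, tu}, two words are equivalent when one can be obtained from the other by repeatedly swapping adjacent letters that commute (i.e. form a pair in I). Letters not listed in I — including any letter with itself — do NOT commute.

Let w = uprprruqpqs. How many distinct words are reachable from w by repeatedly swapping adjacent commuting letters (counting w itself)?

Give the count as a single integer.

drop 0:u onto floor
drop 1:p onto {0:u}
drop 2:r onto {1:p}
drop 3:p onto {2:r}
drop 4:r onto {3:p}
drop 5:r onto {4:r}
drop 6:u onto {3:p}
drop 7:q onto floor
drop 8:p onto {5:r, 6:u}
drop 9:q onto {7:q}
drop 10:s onto {8:p}
ground layer = {0:u, 7:q}
drop-orders for the pieces not yet dropped (sum over which currently-grounded one goes next):
  1 to go: {9} 1  {10} 1
  2 to go: {7,9} 1  {8,10} 1  {9,10} 2
  3 to go: {5,8,10} 1  {6,8,10} 1  {7,9,10} 3  {8,9,10} 3
  4 to go: {4,5,8,10} 1  {5,6,8,10} 2  {5,8,9,10} 4  {6,8,9,10} 4  {7,8,9,10} 6
  5 to go: {4,5,6,8,10} 3  {4,5,8,9,10} 5  {5,6,8,9,10} 10  {5,7,8,9,10} 10  {6,7,8,9,10} 10
  6 to go: {3,4,5,6,8,10} 3  {4,5,6,8,9,10} 18  {4,5,7,8,9,10} 15  {5,6,7,8,9,10} 30
  7 to go: {2,3,4,5,6,8,10} 3  {3,4,5,6,8,9,10} 21  {4,5,6,7,8,9,10} 63
  8 to go: {1,2,3,4,5,6,8,10} 3  {2,3,4,5,6,8,9,10} 24  {3,4,5,6,7,8,9,10} 84
  9 to go: {0,1,2,3,4,5,6,8,10} 3  {1,2,3,4,5,6,8,9,10} 27  {2,3,4,5,6,7,8,9,10} 108
  if 0:u drops first: 135 orders
  if 7:q drops first: 30 orders
heap linearizations: 165

165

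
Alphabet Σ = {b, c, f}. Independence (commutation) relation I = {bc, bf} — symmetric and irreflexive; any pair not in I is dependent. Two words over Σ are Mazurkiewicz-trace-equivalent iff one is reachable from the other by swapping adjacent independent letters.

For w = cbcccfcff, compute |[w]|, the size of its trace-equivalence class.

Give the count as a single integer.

9

0(c) covers ∅
1(b) covers ∅
2(c) covers 0:c
3(c) covers 2:c
4(c) covers 3:c
5(f) covers 4:c
6(c) covers 5:f
7(f) covers 6:c
8(f) covers 7:f
floor of heap: 0:c, 1:b
completions by unplaced set U, small U first (add the entries for U minus each lowest piece of U):
  |U|=1: {1}:1  {8}:1
  |U|=2: {1,8}:2  {7,8}:1
  |U|=3: {1,7,8}:3  {6,7,8}:1
  |U|=4: {1,6,7,8}:4  {5,6,7,8}:1
  |U|=5: {1,5,6,7,8}:5  {4,5,6,7,8}:1
  |U|=6: {1,4,5,6,7,8}:6  {3,4,5,6,7,8}:1
  |U|=7: {1,3,4,5,6,7,8}:7  {2,3,4,5,6,7,8}:1
  start at 0(c): 8
  start at 1(b): 1
sum over floor = 9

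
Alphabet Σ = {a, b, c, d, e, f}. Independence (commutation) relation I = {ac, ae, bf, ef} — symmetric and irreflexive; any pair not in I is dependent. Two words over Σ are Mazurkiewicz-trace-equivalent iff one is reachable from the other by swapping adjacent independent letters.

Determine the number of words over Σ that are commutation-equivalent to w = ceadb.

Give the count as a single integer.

3

#0=c has no predecessor
#1=e depends on [0:c]
#2=a has no predecessor
#3=d depends on [1:e, 2:a]
#4=b depends on [3:d]
sources: [0:c, 2:a]
N(rest) = Σ N(rest − s) over sources s of rest; N(one piece) = 1:
  size 1 → [4]=1
  size 2 → [3,4]=1
  size 3 → [1,3,4]=1  [2,3,4]=1
  first=0(c) contributes 2
  first=2(a) contributes 1
|[w]| = 3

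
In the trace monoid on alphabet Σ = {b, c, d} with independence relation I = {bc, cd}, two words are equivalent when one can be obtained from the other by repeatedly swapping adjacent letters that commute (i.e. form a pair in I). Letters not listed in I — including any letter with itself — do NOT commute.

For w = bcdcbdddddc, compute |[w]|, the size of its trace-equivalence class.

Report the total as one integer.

#0=b has no predecessor
#1=c has no predecessor
#2=d depends on [0:b]
#3=c depends on [1:c]
#4=b depends on [2:d]
#5=d depends on [4:b]
#6=d depends on [5:d]
#7=d depends on [6:d]
#8=d depends on [7:d]
#9=d depends on [8:d]
#10=c depends on [3:c]
sources: [0:b, 1:c]
N(rest) = Σ N(rest − s) over sources s of rest; N(one piece) = 1:
  size 1 → [9]=1  [10]=1
  size 2 → [3,10]=1  [8,9]=1  [9,10]=2
  size 3 → [1,3,10]=1  [3,9,10]=3  [7,8,9]=1  [8,9,10]=3
  size 4 → [1,3,9,10]=4  [3,8,9,10]=6  [6,7,8,9]=1  [7,8,9,10]=4
  size 5 → [1,3,8,9,10]=10  [3,7,8,9,10]=10  [5,6,7,8,9]=1  [6,7,8,9,10]=5
  size 6 → [1,3,7,8,9,10]=20  [3,6,7,8,9,10]=15  [4,5,6,7,8,9]=1  [5,6,7,8,9,10]=6
  size 7 → [1,3,6,7,8,9,10]=35  [2,4,5,6,7,8,9]=1  [3,5,6,7,8,9,10]=21  [4,5,6,7,8,9,10]=7
  size 8 → [0,2,4,5,6,7,8,9]=1  [1,3,5,6,7,8,9,10]=56  [2,4,5,6,7,8,9,10]=8  [3,4,5,6,7,8,9,10]=28
  size 9 → [0,2,4,5,6,7,8,9,10]=9  [1,3,4,5,6,7,8,9,10]=84  [2,3,4,5,6,7,8,9,10]=36
  first=0(b) contributes 120
  first=1(c) contributes 45
|[w]| = 165

165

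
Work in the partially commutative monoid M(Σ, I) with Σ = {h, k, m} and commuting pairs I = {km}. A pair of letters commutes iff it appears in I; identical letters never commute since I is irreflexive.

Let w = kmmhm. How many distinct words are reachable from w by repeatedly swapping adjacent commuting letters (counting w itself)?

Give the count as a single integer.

#0=k has no predecessor
#1=m has no predecessor
#2=m depends on [1:m]
#3=h depends on [0:k, 2:m]
#4=m depends on [3:h]
sources: [0:k, 1:m]
N(rest) = Σ N(rest − s) over sources s of rest; N(one piece) = 1:
  size 1 → [4]=1
  size 2 → [3,4]=1
  size 3 → [0,3,4]=1  [2,3,4]=1
  first=0(k) contributes 1
  first=1(m) contributes 2
|[w]| = 3

3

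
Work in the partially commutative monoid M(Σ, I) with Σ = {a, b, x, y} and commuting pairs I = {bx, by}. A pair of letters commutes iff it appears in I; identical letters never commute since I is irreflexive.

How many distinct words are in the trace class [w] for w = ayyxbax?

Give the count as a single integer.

4

#0=a has no predecessor
#1=y depends on [0:a]
#2=y depends on [1:y]
#3=x depends on [2:y]
#4=b depends on [0:a]
#5=a depends on [3:x, 4:b]
#6=x depends on [5:a]
sources: [0:a]
N(rest) = Σ N(rest − s) over sources s of rest; N(one piece) = 1:
  size 1 → [6]=1
  size 2 → [5,6]=1
  size 3 → [3,5,6]=1  [4,5,6]=1
  size 4 → [2,3,5,6]=1  [3,4,5,6]=2
  size 5 → [1,2,3,5,6]=1  [2,3,4,5,6]=3
  first=0(a) contributes 4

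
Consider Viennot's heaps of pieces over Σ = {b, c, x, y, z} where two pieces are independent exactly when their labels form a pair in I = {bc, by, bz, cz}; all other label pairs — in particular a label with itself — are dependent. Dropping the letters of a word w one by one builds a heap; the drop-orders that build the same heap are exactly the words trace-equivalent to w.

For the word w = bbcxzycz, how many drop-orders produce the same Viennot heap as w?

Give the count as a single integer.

#0=b has no predecessor
#1=b depends on [0:b]
#2=c has no predecessor
#3=x depends on [1:b, 2:c]
#4=z depends on [3:x]
#5=y depends on [4:z]
#6=c depends on [5:y]
#7=z depends on [5:y]
sources: [0:b, 2:c]
N(rest) = Σ N(rest − s) over sources s of rest; N(one piece) = 1:
  size 1 → [6]=1  [7]=1
  size 2 → [6,7]=2
  size 3 → [5,6,7]=2
  size 4 → [4,5,6,7]=2
  size 5 → [3,4,5,6,7]=2
  size 6 → [1,3,4,5,6,7]=2  [2,3,4,5,6,7]=2
  first=0(b) contributes 4
  first=2(c) contributes 2
|[w]| = 6

6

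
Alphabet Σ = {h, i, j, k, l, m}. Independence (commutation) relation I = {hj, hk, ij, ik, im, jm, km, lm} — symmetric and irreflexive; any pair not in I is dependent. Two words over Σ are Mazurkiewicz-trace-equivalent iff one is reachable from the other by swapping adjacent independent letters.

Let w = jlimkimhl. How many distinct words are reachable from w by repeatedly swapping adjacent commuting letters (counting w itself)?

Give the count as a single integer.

0(j) covers ∅
1(l) covers 0:j
2(i) covers 1:l
3(m) covers ∅
4(k) covers 1:l
5(i) covers 2:i
6(m) covers 3:m
7(h) covers 5:i, 6:m
8(l) covers 4:k, 7:h
floor of heap: 0:j, 3:m
completions by unplaced set U, small U first (add the entries for U minus each lowest piece of U):
  |U|=1: {8}:1
  |U|=2: {4,8}:1  {7,8}:1
  |U|=3: {4,7,8}:2  {5,7,8}:1  {6,7,8}:1
  |U|=4: {2,5,7,8}:1  {3,6,7,8}:1  {4,5,7,8}:3  {4,6,7,8}:3  {5,6,7,8}:2
  |U|=5: {2,4,5,7,8}:4  {2,5,6,7,8}:3  {3,4,6,7,8}:4  {3,5,6,7,8}:3  {4,5,6,7,8}:8
  |U|=6: {1,2,4,5,7,8}:4  {2,3,5,6,7,8}:6  {2,4,5,6,7,8}:15  {3,4,5,6,7,8}:15
  |U|=7: {0,1,2,4,5,7,8}:4  {1,2,4,5,6,7,8}:19  {2,3,4,5,6,7,8}:36
  start at 0(j): 55
  start at 3(m): 23
sum over floor = 78

78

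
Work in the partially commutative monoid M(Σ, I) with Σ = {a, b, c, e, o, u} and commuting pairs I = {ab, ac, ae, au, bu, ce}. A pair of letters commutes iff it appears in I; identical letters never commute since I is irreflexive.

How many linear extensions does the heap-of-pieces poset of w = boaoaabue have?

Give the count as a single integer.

0(b) covers ∅
1(o) covers 0:b
2(a) covers 1:o
3(o) covers 2:a
4(a) covers 3:o
5(a) covers 4:a
6(b) covers 3:o
7(u) covers 3:o
8(e) covers 6:b, 7:u
floor of heap: 0:b
completions by unplaced set U, small U first (add the entries for U minus each lowest piece of U):
  |U|=1: {5}:1  {8}:1
  |U|=2: {4,5}:1  {5,8}:2  {6,8}:1  {7,8}:1
  |U|=3: {4,5,8}:3  {5,6,8}:3  {5,7,8}:3  {6,7,8}:2
  |U|=4: {4,5,6,8}:6  {4,5,7,8}:6  {5,6,7,8}:8
  |U|=5: {4,5,6,7,8}:20
  |U|=6: {3,4,5,6,7,8}:20
  |U|=7: {2,3,4,5,6,7,8}:20
  start at 0(b): 20

20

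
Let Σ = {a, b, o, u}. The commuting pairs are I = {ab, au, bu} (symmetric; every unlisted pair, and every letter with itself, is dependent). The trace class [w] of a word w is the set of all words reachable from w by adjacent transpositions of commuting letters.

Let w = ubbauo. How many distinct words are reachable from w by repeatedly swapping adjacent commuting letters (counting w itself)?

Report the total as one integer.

drop 0:u onto floor
drop 1:b onto floor
drop 2:b onto {1:b}
drop 3:a onto floor
drop 4:u onto {0:u}
drop 5:o onto {2:b, 3:a, 4:u}
ground layer = {0:u, 1:b, 3:a}
drop-orders for the pieces not yet dropped (sum over which currently-grounded one goes next):
  1 to go: {5} 1
  2 to go: {2,5} 1  {3,5} 1  {4,5} 1
  3 to go: {0,4,5} 1  {1,2,5} 1  {2,3,5} 2  {2,4,5} 2  {3,4,5} 2
  4 to go: {0,2,4,5} 3  {0,3,4,5} 3  {1,2,3,5} 3  {1,2,4,5} 3  {2,3,4,5} 6
  if 0:u drops first: 12 orders
  if 1:b drops first: 12 orders
  if 3:a drops first: 6 orders
heap linearizations: 30

30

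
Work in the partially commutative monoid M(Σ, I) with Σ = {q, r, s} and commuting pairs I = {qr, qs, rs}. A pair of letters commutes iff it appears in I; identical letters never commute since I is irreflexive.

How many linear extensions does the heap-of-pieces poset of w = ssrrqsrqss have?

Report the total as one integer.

0(s) covers ∅
1(s) covers 0:s
2(r) covers ∅
3(r) covers 2:r
4(q) covers ∅
5(s) covers 1:s
6(r) covers 3:r
7(q) covers 4:q
8(s) covers 5:s
9(s) covers 8:s
floor of heap: 0:s, 2:r, 4:q
completions by unplaced set U, small U first (add the entries for U minus each lowest piece of U):
  |U|=1: {6}:1  {7}:1  {9}:1
  |U|=2: {3,6}:1  {4,7}:1  {6,7}:2  {6,9}:2  {7,9}:2  {8,9}:1
  |U|=3: {2,3,6}:1  {3,6,7}:3  {3,6,9}:3  {4,6,7}:3  {4,7,9}:3  {5,8,9}:1  {6,7,9}:6  {6,8,9}:3  {7,8,9}:3
  |U|=4: {1,5,8,9}:1  {2,3,6,7}:4  {2,3,6,9}:4  {3,4,6,7}:6  {3,6,7,9}:12  {3,6,8,9}:6  {4,6,7,9}:12  {4,7,8,9}:6  {5,6,8,9}:4  {5,7,8,9}:4  {6,7,8,9}:12
  |U|=5: {0,1,5,8,9}:1  {1,5,6,8,9}:5  {1,5,7,8,9}:5  {2,3,4,6,7}:10  {2,3,6,7,9}:20  {2,3,6,8,9}:10  {3,4,6,7,9}:30  {3,5,6,8,9}:10  {3,6,7,8,9}:30  {4,5,7,8,9}:10  {4,6,7,8,9}:30  {5,6,7,8,9}:20
  |U|=6: {0,1,5,6,8,9}:6  {0,1,5,7,8,9}:6  {1,3,5,6,8,9}:15  {1,4,5,7,8,9}:15  {1,5,6,7,8,9}:30  {2,3,4,6,7,9}:60  {2,3,5,6,8,9}:20  {2,3,6,7,8,9}:60  {3,4,6,7,8,9}:90  {3,5,6,7,8,9}:60  {4,5,6,7,8,9}:60
  |U|=7: {0,1,3,5,6,8,9}:21  {0,1,4,5,7,8,9}:21  {0,1,5,6,7,8,9}:42  {1,2,3,5,6,8,9}:35  {1,3,5,6,7,8,9}:105  {1,4,5,6,7,8,9}:105  {2,3,4,6,7,8,9}:210  {2,3,5,6,7,8,9}:140  {3,4,5,6,7,8,9}:210
  |U|=8: {0,1,2,3,5,6,8,9}:56  {0,1,3,5,6,7,8,9}:168  {0,1,4,5,6,7,8,9}:168  {1,2,3,5,6,7,8,9}:280  {1,3,4,5,6,7,8,9}:420  {2,3,4,5,6,7,8,9}:560
  start at 0(s): 1260
  start at 2(r): 756
  start at 4(q): 504
sum over floor = 2520

2520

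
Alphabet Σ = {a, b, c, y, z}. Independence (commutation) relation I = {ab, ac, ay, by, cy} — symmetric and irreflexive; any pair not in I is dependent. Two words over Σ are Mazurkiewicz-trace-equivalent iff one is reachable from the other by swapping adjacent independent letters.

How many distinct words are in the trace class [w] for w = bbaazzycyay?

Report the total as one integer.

#0=b has no predecessor
#1=b depends on [0:b]
#2=a has no predecessor
#3=a depends on [2:a]
#4=z depends on [1:b, 3:a]
#5=z depends on [4:z]
#6=y depends on [5:z]
#7=c depends on [5:z]
#8=y depends on [6:y]
#9=a depends on [5:z]
#10=y depends on [8:y]
sources: [0:b, 2:a]
N(rest) = Σ N(rest − s) over sources s of rest; N(one piece) = 1:
  size 1 → [7]=1  [9]=1  [10]=1
  size 2 → [7,9]=2  [7,10]=2  [8,10]=1  [9,10]=2
  size 3 → [6,8,10]=1  [7,8,10]=3  [7,9,10]=6  [8,9,10]=3
  size 4 → [6,7,8,10]=4  [6,8,9,10]=4  [7,8,9,10]=12
  size 5 → [6,7,8,9,10]=20
  size 6 → [5,6,7,8,9,10]=20
  size 7 → [4,5,6,7,8,9,10]=20
  size 8 → [1,4,5,6,7,8,9,10]=20  [3,4,5,6,7,8,9,10]=20
  size 9 → [0,1,4,5,6,7,8,9,10]=20  [1,3,4,5,6,7,8,9,10]=40  [2,3,4,5,6,7,8,9,10]=20
  first=0(b) contributes 60
  first=2(a) contributes 60
|[w]| = 120

120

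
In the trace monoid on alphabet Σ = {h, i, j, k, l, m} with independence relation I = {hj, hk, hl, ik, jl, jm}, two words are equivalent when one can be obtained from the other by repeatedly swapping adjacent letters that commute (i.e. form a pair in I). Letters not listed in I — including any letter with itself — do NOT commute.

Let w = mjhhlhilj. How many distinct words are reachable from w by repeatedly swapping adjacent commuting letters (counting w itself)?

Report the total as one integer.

0(m) covers ∅
1(j) covers ∅
2(h) covers 0:m
3(h) covers 2:h
4(l) covers 0:m
5(h) covers 3:h
6(i) covers 1:j, 4:l, 5:h
7(l) covers 6:i
8(j) covers 6:i
floor of heap: 0:m, 1:j
completions by unplaced set U, small U first (add the entries for U minus each lowest piece of U):
  |U|=1: {7}:1  {8}:1
  |U|=2: {7,8}:2
  |U|=3: {6,7,8}:2
  |U|=4: {1,6,7,8}:2  {4,6,7,8}:2  {5,6,7,8}:2
  |U|=5: {1,4,6,7,8}:4  {1,5,6,7,8}:4  {3,5,6,7,8}:2  {4,5,6,7,8}:4
  |U|=6: {1,3,5,6,7,8}:6  {1,4,5,6,7,8}:12  {2,3,5,6,7,8}:2  {3,4,5,6,7,8}:6
  |U|=7: {1,2,3,5,6,7,8}:8  {1,3,4,5,6,7,8}:24  {2,3,4,5,6,7,8}:8
  start at 0(m): 40
  start at 1(j): 8
sum over floor = 48

48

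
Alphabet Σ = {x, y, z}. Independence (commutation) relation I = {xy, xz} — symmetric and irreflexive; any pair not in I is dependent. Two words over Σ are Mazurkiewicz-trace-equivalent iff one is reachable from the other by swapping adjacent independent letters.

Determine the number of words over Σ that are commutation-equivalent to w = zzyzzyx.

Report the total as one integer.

drop 0:z onto floor
drop 1:z onto {0:z}
drop 2:y onto {1:z}
drop 3:z onto {2:y}
drop 4:z onto {3:z}
drop 5:y onto {4:z}
drop 6:x onto floor
ground layer = {0:z, 6:x}
drop-orders for the pieces not yet dropped (sum over which currently-grounded one goes next):
  1 to go: {5} 1  {6} 1
  2 to go: {4,5} 1  {5,6} 2
  3 to go: {3,4,5} 1  {4,5,6} 3
  4 to go: {2,3,4,5} 1  {3,4,5,6} 4
  5 to go: {1,2,3,4,5} 1  {2,3,4,5,6} 5
  if 0:z drops first: 6 orders
  if 6:x drops first: 1 orders
heap linearizations: 7

7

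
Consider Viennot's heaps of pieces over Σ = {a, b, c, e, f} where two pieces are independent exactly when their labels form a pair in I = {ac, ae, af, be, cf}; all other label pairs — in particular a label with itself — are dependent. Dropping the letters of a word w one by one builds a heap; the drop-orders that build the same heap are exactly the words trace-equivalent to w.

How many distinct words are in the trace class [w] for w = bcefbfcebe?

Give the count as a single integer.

0(b) covers ∅
1(c) covers 0:b
2(e) covers 1:c
3(f) covers 2:e
4(b) covers 3:f
5(f) covers 4:b
6(c) covers 4:b
7(e) covers 5:f, 6:c
8(b) covers 5:f, 6:c
9(e) covers 7:e
floor of heap: 0:b
completions by unplaced set U, small U first (add the entries for U minus each lowest piece of U):
  |U|=1: {8}:1  {9}:1
  |U|=2: {7,9}:1  {8,9}:2
  |U|=3: {7,8,9}:3
  |U|=4: {5,7,8,9}:3  {6,7,8,9}:3
  |U|=5: {5,6,7,8,9}:6
  |U|=6: {4,5,6,7,8,9}:6
  |U|=7: {3,4,5,6,7,8,9}:6
  |U|=8: {2,3,4,5,6,7,8,9}:6
  start at 0(b): 6

6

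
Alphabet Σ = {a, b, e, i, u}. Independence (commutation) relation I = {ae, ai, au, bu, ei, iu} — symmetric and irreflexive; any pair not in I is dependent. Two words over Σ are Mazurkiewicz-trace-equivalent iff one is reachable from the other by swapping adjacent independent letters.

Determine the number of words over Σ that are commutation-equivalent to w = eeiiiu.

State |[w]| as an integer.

20

0(e) covers ∅
1(e) covers 0:e
2(i) covers ∅
3(i) covers 2:i
4(i) covers 3:i
5(u) covers 1:e
floor of heap: 0:e, 2:i
completions by unplaced set U, small U first (add the entries for U minus each lowest piece of U):
  |U|=1: {4}:1  {5}:1
  |U|=2: {1,5}:1  {3,4}:1  {4,5}:2
  |U|=3: {0,1,5}:1  {1,4,5}:3  {2,3,4}:1  {3,4,5}:3
  |U|=4: {0,1,4,5}:4  {1,3,4,5}:6  {2,3,4,5}:4
  start at 0(e): 10
  start at 2(i): 10
sum over floor = 20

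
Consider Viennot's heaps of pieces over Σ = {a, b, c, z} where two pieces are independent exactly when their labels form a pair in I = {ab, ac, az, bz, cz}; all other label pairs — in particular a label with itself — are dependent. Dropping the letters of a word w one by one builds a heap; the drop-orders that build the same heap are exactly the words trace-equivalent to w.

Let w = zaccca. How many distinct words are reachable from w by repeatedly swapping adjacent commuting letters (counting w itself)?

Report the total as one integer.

60

piece 0:z — minimal
piece 1:a — minimal
piece 2:c — minimal
piece 3:c rests on {2:c}
piece 4:c rests on {3:c}
piece 5:a rests on {1:a}
minimal pieces: {0:z, 1:a, 2:c}
ways to finish when only these pieces remain (= sum over removing one remaining piece with nothing left below it):
  1 left: {0}→1  {4}→1  {5}→1
  2 left: {0,4}→2  {0,5}→2  {1,5}→1  {3,4}→1  {4,5}→2
  3 left: {0,1,5}→3  {0,3,4}→3  {0,4,5}→6  {1,4,5}→3  {2,3,4}→1  {3,4,5}→3
  4 left: {0,1,4,5}→12  {0,2,3,4}→4  {0,3,4,5}→12  {1,3,4,5}→6  {2,3,4,5}→4
  placing 0:z first → 10 extensions
  placing 1:a first → 20 extensions
  placing 2:c first → 30 extensions
total linear extensions = 60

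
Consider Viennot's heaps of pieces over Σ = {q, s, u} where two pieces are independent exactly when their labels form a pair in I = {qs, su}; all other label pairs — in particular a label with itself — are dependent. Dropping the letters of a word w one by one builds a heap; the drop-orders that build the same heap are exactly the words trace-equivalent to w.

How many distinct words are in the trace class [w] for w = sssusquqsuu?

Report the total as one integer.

462

#0=s has no predecessor
#1=s depends on [0:s]
#2=s depends on [1:s]
#3=u has no predecessor
#4=s depends on [2:s]
#5=q depends on [3:u]
#6=u depends on [5:q]
#7=q depends on [6:u]
#8=s depends on [4:s]
#9=u depends on [7:q]
#10=u depends on [9:u]
sources: [0:s, 3:u]
N(rest) = Σ N(rest − s) over sources s of rest; N(one piece) = 1:
  size 1 → [8]=1  [10]=1
  size 2 → [4,8]=1  [8,10]=2  [9,10]=1
  size 3 → [2,4,8]=1  [4,8,10]=3  [7,9,10]=1  [8,9,10]=3
  size 4 → [1,2,4,8]=1  [2,4,8,10]=4  [4,8,9,10]=6  [6,7,9,10]=1  [7,8,9,10]=4
  size 5 → [0,1,2,4,8]=1  [1,2,4,8,10]=5  [2,4,8,9,10]=10  [4,7,8,9,10]=10  [5,6,7,9,10]=1  [6,7,8,9,10]=5
  size 6 → [0,1,2,4,8,10]=6  [1,2,4,8,9,10]=15  [2,4,7,8,9,10]=20  [3,5,6,7,9,10]=1  [4,6,7,8,9,10]=15  [5,6,7,8,9,10]=6
  size 7 → [0,1,2,4,8,9,10]=21  [1,2,4,7,8,9,10]=35  [2,4,6,7,8,9,10]=35  [3,5,6,7,8,9,10]=7  [4,5,6,7,8,9,10]=21
  size 8 → [0,1,2,4,7,8,9,10]=56  [1,2,4,6,7,8,9,10]=70  [2,4,5,6,7,8,9,10]=56  [3,4,5,6,7,8,9,10]=28
  size 9 → [0,1,2,4,6,7,8,9,10]=126  [1,2,4,5,6,7,8,9,10]=126  [2,3,4,5,6,7,8,9,10]=84
  first=0(s) contributes 210
  first=3(u) contributes 252
|[w]| = 462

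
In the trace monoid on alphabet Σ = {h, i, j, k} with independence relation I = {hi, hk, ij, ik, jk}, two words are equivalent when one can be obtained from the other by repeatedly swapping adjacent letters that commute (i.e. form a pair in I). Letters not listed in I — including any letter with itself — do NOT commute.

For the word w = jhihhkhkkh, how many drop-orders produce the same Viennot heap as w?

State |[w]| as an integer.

drop 0:j onto floor
drop 1:h onto {0:j}
drop 2:i onto floor
drop 3:h onto {1:h}
drop 4:h onto {3:h}
drop 5:k onto floor
drop 6:h onto {4:h}
drop 7:k onto {5:k}
drop 8:k onto {7:k}
drop 9:h onto {6:h}
ground layer = {0:j, 2:i, 5:k}
drop-orders for the pieces not yet dropped (sum over which currently-grounded one goes next):
  1 to go: {2} 1  {8} 1  {9} 1
  2 to go: {2,8} 2  {2,9} 2  {6,9} 1  {7,8} 1  {8,9} 2
  3 to go: {2,6,9} 3  {2,7,8} 3  {2,8,9} 6  {4,6,9} 1  {5,7,8} 1  {6,8,9} 3  {7,8,9} 3
  4 to go: {2,4,6,9} 4  {2,5,7,8} 4  {2,6,8,9} 12  {2,7,8,9} 12  {3,4,6,9} 1  {4,6,8,9} 4  {5,7,8,9} 4  {6,7,8,9} 6
  5 to go: {1,3,4,6,9} 1  {2,3,4,6,9} 5  {2,4,6,8,9} 20  {2,5,7,8,9} 20  {2,6,7,8,9} 30  {3,4,6,8,9} 5  {4,6,7,8,9} 10  {5,6,7,8,9} 10
  6 to go: {0,1,3,4,6,9} 1  {1,2,3,4,6,9} 6  {1,3,4,6,8,9} 6  {2,3,4,6,8,9} 30  {2,4,6,7,8,9} 60  {2,5,6,7,8,9} 60  {3,4,6,7,8,9} 15  {4,5,6,7,8,9} 20
  7 to go: {0,1,2,3,4,6,9} 7  {0,1,3,4,6,8,9} 7  {1,2,3,4,6,8,9} 42  {1,3,4,6,7,8,9} 21  {2,3,4,6,7,8,9} 105  {2,4,5,6,7,8,9} 140  {3,4,5,6,7,8,9} 35
  8 to go: {0,1,2,3,4,6,8,9} 56  {0,1,3,4,6,7,8,9} 28  {1,2,3,4,6,7,8,9} 168  {1,3,4,5,6,7,8,9} 56  {2,3,4,5,6,7,8,9} 280
  if 0:j drops first: 504 orders
  if 2:i drops first: 84 orders
  if 5:k drops first: 252 orders
heap linearizations: 840

840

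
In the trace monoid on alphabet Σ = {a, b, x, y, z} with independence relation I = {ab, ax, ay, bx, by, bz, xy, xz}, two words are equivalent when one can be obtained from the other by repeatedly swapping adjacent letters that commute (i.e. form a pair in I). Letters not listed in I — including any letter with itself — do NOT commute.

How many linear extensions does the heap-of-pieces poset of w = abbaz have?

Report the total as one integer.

piece 0:a — minimal
piece 1:b — minimal
piece 2:b rests on {1:b}
piece 3:a rests on {0:a}
piece 4:z rests on {3:a}
minimal pieces: {0:a, 1:b}
ways to finish when only these pieces remain (= sum over removing one remaining piece with nothing left below it):
  1 left: {2}→1  {4}→1
  2 left: {1,2}→1  {2,4}→2  {3,4}→1
  3 left: {0,3,4}→1  {1,2,4}→3  {2,3,4}→3
  placing 0:a first → 6 extensions
  placing 1:b first → 4 extensions
total linear extensions = 10

10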